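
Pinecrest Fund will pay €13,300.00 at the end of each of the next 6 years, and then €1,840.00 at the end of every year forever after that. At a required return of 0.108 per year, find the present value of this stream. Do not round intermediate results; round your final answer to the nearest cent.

PV of 6-year annuity: €13,300.00 × [1 − (1+0.108)^−6] / 0.108 = 56591.82478
Perpetuity value at year 6: €1,840.00 / 0.108 = 17037.03704
PV of perpetuity: 17037.03704 / (1+0.108)^6 = 9207.79211
Total PV = 56591.82478 + 9207.79211 = 65799.61688

€65799.62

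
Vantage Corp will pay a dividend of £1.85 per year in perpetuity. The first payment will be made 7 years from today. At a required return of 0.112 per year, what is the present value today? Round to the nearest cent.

£8.74

Value at end of year 6: C / r = £1.85 / 0.112 = £16.5179
Discount to today: PV = £16.5179 / (1 + 0.112)^6 = £16.5179 / 1.890727 = £8.74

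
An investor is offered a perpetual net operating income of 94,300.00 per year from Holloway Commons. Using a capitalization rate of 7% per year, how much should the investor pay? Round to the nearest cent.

1347142.86

Level perpetuity: PV = C / r = 94,300.00 / 0.07 = 1,347,142.86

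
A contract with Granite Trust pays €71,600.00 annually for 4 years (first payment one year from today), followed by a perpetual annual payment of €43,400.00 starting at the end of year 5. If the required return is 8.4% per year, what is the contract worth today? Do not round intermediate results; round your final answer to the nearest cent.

PV of 4-year annuity: €71,600.00 × [1 − (1+0.084)^−4] / 0.084 = 235052.05426
Perpetuity value at year 4: €43,400.00 / 0.084 = 516666.66667
PV of perpetuity: 516666.66667 / (1+0.084)^4 = 374190.98014
Total PV = 235052.05426 + 374190.98014 = 609243.03441

€609243.03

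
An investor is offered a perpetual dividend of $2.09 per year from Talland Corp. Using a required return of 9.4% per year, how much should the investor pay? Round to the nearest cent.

$22.23

Level perpetuity: PV = C / r = $2.09 / 0.094 = $22.23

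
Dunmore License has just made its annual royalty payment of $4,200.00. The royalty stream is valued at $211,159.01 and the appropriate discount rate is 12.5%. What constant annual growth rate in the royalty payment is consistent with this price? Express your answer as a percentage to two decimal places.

P = D₀(1+g)/(r−g) ⇒ P(r−g) = D₀(1+g) ⇒ g(P+D₀) = P·r − D₀
g = (P·r − D₀)/(P + D₀) = ($211,159.01×0.125 − $4,200.00) / ($211,159.01 + $4,200.00) = 0.103060

10.31%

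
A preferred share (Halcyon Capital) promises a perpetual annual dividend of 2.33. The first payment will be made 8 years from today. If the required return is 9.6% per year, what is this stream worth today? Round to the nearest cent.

12.78

Value at end of year 7: C / r = 2.33 / 0.096 = 24.2708
Discount to today: PV = 24.2708 / (1 + 0.096)^7 = 24.2708 / 1.899651 = 12.78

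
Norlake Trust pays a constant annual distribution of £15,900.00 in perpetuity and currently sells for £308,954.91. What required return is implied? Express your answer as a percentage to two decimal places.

5.15%

P = C/r ⇒ r = C/P = £15,900.00/£308,954.91 = 0.051464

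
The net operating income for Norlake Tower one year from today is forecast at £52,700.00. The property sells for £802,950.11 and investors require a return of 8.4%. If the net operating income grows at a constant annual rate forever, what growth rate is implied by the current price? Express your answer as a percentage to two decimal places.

P = D₁/(r−g) ⇒ g = r − D₁/P = 0.084 − £52,700.00/£802,950.11 = 0.018367

1.84%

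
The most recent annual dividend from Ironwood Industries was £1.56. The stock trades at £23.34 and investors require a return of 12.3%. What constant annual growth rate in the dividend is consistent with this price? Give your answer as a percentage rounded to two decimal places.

P = D₀(1+g)/(r−g) ⇒ P(r−g) = D₀(1+g) ⇒ g(P+D₀) = P·r − D₀
g = (P·r − D₀)/(P + D₀) = (£23.34×0.123 − £1.56) / (£23.34 + £1.56) = 0.052643

5.26%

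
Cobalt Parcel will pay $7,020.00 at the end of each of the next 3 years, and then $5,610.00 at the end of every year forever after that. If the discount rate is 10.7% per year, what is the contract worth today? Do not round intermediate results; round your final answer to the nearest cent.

$55893.60

PV of 3-year annuity: $7,020.00 × [1 − (1+0.107)^−3] / 0.107 = 17244.78409
Perpetuity value at year 3: $5,610.00 / 0.107 = 52429.90654
PV of perpetuity: 52429.90654 / (1+0.107)^3 = 38648.81840
Total PV = 17244.78409 + 38648.81840 = 55893.60249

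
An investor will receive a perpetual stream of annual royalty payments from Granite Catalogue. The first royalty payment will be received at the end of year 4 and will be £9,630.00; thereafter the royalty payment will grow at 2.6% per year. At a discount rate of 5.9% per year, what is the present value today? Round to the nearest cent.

Value at end of year 3: C₁ / (r − g) = £9,630.00 / (0.059 − 0.026) = £291,818.1818
Discount to today: PV = £291,818.1818 / (1 + 0.059)^3 = £291,818.1818 / 1.187648 = £245,710.93

£245710.93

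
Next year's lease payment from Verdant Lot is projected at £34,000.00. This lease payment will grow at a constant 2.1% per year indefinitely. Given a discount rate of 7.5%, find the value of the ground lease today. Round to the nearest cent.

£629629.63

Growing perpetuity: P = D₁ / (r − g) = £34,000.0000 / (0.075 − 0.021) = £629,629.63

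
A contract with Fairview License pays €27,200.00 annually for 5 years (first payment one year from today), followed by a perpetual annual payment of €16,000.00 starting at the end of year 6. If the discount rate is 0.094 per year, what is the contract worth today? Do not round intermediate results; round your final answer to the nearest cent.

€213328.45

PV of 5-year annuity: €27,200.00 × [1 − (1+0.094)^−5] / 0.094 = 104709.52164
Perpetuity value at year 5: €16,000.00 / 0.094 = 170212.76596
PV of perpetuity: 170212.76596 / (1+0.094)^5 = 108618.92970
Total PV = 104709.52164 + 108618.92970 = 213328.45134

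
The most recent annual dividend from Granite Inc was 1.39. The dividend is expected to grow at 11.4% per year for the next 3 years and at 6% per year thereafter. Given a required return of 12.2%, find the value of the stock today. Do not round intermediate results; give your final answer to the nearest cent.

27.37

D_1 = 1.54846
D_2 = 1.72498
D_3 = 1.92163
Terminal value at year 3: TV = D_3×(1+g_2)/(r−g_2) = 2.03693/0.062 = 32.85372
P_0 = D_1/(1+r)^1 + D_2/(1+r)^2 + D_3/(1+r)^3 + TV/(1+r)^3
    = 1.38009 + 1.37025 + 1.36048 + 23.25980 = 27.37062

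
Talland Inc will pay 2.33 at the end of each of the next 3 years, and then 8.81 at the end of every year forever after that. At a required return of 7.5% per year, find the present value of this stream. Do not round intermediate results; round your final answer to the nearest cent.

100.62

PV of 3-year annuity: 2.33 × [1 − (1+0.075)^−3] / 0.075 = 6.05922
Perpetuity value at year 3: 8.81 / 0.075 = 117.46667
PV of perpetuity: 117.46667 / (1+0.075)^3 = 94.55603
Total PV = 6.05922 + 94.55603 = 100.61526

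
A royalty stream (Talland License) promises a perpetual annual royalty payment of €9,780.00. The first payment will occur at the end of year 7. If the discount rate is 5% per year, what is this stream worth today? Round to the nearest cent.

Value at end of year 6: C / r = €9,780.00 / 0.05 = €195,600.0000
Discount to today: PV = €195,600.0000 / (1 + 0.05)^6 = €195,600.0000 / 1.340096 = €145,959.73

€145959.73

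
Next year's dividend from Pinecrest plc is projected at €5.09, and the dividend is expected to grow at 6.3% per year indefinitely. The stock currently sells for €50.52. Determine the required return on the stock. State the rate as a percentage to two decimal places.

16.38%

P = D₁/(r − g) ⇒ r = D₁/P + g = €5.0900/€50.52 + 0.063 = 0.100752 + 0.063 = 0.163752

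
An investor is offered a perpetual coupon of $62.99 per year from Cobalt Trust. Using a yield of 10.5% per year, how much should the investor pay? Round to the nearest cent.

$599.90

Level perpetuity: PV = C / r = $62.99 / 0.105 = $599.90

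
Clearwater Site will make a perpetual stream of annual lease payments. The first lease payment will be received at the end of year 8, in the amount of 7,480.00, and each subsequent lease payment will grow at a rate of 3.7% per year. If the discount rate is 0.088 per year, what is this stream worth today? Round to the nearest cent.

Value at end of year 7: C₁ / (r − g) = 7,480.00 / (0.088 − 0.037) = 146,666.6667
Discount to today: PV = 146,666.6667 / (1 + 0.088)^7 = 146,666.6667 / 1.804689 = 81,269.79

81269.79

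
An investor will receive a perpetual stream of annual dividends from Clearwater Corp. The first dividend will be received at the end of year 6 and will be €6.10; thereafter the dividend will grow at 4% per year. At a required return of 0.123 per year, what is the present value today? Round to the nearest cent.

€41.15

Value at end of year 5: C₁ / (r − g) = €6.10 / (0.123 − 0.04) = €73.4940
Discount to today: PV = €73.4940 / (1 + 0.123)^5 = €73.4940 / 1.786071 = €41.15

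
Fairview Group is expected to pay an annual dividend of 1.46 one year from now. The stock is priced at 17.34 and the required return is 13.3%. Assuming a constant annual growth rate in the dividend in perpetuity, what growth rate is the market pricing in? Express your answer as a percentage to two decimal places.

4.88%

P = D₁/(r−g) ⇒ g = r − D₁/P = 0.133 − 1.46/17.34 = 0.048802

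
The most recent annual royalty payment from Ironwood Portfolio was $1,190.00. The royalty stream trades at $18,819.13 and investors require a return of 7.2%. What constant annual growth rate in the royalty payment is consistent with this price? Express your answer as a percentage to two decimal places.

P = D₀(1+g)/(r−g) ⇒ P(r−g) = D₀(1+g) ⇒ g(P+D₀) = P·r − D₀
g = (P·r − D₀)/(P + D₀) = ($18,819.13×0.072 − $1,190.00) / ($18,819.13 + $1,190.00) = 0.008245

0.82%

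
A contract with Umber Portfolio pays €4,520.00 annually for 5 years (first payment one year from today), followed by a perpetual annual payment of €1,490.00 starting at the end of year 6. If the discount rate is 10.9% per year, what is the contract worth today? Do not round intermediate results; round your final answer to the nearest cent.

€24896.52

PV of 5-year annuity: €4,520.00 × [1 − (1+0.109)^−5] / 0.109 = 16747.56320
Perpetuity value at year 5: €1,490.00 / 0.109 = 13669.72477
PV of perpetuity: 13669.72477 / (1+0.109)^5 = 8148.95725
Total PV = 16747.56320 + 8148.95725 = 24896.52046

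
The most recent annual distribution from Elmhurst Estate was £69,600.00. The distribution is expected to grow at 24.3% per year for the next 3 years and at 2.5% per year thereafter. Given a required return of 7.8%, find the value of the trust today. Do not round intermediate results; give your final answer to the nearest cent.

D_1 = 86512.80000
D_2 = 107535.41040
D_3 = 133666.51513
Terminal value at year 3: TV = D_3×(1+g_2)/(r−g_2) = 137008.17801/0.053 = 2585059.96237
P_0 = D_1/(1+r)^1 + D_2/(1+r)^2 + D_3/(1+r)^3 + TV/(1+r)^3
    = 80253.06122 + 92536.69304 + 106700.47259 + 2063546.87560 = 2343037.10247

£2343037.10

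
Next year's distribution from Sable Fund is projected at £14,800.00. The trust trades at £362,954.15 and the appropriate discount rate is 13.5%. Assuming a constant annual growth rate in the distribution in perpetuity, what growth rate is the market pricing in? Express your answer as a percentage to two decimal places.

P = D₁/(r−g) ⇒ g = r − D₁/P = 0.135 − £14,800.00/£362,954.15 = 0.094223

9.42%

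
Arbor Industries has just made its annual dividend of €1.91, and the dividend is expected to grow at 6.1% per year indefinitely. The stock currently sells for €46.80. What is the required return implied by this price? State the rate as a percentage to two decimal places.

10.43%

D₁ = €1.91 × 1.061 = €2.0265
P = D₁/(r − g) ⇒ r = D₁/P + g = €2.0265/€46.80 + 0.061 = 0.043301 + 0.061 = 0.104301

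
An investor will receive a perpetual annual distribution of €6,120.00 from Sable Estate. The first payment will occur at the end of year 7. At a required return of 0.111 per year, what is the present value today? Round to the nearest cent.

Value at end of year 6: C / r = €6,120.00 / 0.111 = €55,135.1351
Discount to today: PV = €55,135.1351 / (1 + 0.111)^6 = €55,135.1351 / 1.880548 = €29,318.66

€29318.66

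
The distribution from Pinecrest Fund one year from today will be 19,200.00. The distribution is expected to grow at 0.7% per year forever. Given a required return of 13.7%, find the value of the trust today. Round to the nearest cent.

147692.31

Growing perpetuity: P = D₁ / (r − g) = 19,200.0000 / (0.137 − 0.007) = 147,692.31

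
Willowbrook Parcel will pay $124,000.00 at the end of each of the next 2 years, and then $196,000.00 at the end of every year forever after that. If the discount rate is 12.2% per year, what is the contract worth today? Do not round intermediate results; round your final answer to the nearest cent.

PV of 2-year annuity: $124,000.00 × [1 − (1+0.122)^−2] / 0.122 = 209016.87526
Perpetuity value at year 2: $196,000.00 / 0.122 = 1606557.37705
PV of perpetuity: 1606557.37705 / (1+0.122)^2 = 1276175.86453
Total PV = 209016.87526 + 1276175.86453 = 1485192.73980

$1485192.74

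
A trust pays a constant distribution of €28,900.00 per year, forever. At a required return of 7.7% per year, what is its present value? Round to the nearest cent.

Level perpetuity: PV = C / r = €28,900.00 / 0.077 = €375,324.68

€375324.68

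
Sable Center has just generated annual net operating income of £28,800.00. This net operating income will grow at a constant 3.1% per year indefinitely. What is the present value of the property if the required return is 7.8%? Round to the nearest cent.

£631761.70

D₁ = D₀ × (1 + g) = £28,800.00 × 1.031 = £29,692.8000
Growing perpetuity: P = D₁ / (r − g) = £29,692.8000 / (0.078 − 0.031) = £631,761.70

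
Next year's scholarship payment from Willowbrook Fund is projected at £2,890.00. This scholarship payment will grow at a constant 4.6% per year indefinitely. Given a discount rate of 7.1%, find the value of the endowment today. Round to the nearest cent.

£115600.00

Growing perpetuity: P = D₁ / (r − g) = £2,890.0000 / (0.071 − 0.046) = £115,600.00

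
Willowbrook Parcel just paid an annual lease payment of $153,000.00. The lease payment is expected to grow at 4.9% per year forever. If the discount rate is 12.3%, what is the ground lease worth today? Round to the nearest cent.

$2168878.38

D₁ = D₀ × (1 + g) = $153,000.00 × 1.049 = $160,497.0000
Growing perpetuity: P = D₁ / (r − g) = $160,497.0000 / (0.123 − 0.049) = $2,168,878.38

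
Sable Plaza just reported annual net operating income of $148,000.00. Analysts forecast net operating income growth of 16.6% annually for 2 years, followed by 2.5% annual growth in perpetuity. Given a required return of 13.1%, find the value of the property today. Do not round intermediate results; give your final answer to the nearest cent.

$1830960.21

D_1 = 172568.00000
D_2 = 201214.28800
Terminal value at year 2: TV = D_2×(1+g_2)/(r−g_2) = 206244.64520/0.106 = 1945704.20000
P_0 = D_1/(1+r)^1 + D_2/(1+r)^2 + TV/(1+r)^2
    = 152580.01768 + 157301.76889 + 1521078.42562 = 1830960.21220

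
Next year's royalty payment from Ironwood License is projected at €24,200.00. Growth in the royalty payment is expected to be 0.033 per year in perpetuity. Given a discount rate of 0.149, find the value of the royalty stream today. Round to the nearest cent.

€208620.69

Growing perpetuity: P = D₁ / (r − g) = €24,200.0000 / (0.149 − 0.033) = €208,620.69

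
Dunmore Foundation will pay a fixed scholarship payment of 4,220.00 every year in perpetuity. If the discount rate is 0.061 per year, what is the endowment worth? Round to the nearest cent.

Level perpetuity: PV = C / r = 4,220.00 / 0.061 = 69,180.33

69180.33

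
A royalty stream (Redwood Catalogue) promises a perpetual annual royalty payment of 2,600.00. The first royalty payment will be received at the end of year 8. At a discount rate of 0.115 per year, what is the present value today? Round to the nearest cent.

Value at end of year 7: C / r = 2,600.00 / 0.115 = 22,608.6957
Discount to today: PV = 22,608.6957 / (1 + 0.115)^7 = 22,608.6957 / 2.142516 = 10,552.40

10552.40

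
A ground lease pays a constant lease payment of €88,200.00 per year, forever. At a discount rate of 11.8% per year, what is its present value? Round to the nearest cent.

Level perpetuity: PV = C / r = €88,200.00 / 0.118 = €747,457.63

€747457.63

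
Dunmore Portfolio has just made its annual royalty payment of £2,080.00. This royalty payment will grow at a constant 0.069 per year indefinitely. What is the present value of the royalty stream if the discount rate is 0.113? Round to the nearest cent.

D₁ = D₀ × (1 + g) = £2,080.00 × 1.069 = £2,223.5200
Growing perpetuity: P = D₁ / (r − g) = £2,223.5200 / (0.113 − 0.069) = £50,534.55

£50534.55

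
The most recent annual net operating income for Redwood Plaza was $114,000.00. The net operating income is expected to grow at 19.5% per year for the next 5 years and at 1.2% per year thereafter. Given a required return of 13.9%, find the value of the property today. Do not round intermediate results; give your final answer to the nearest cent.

D_1 = 136230.00000
D_2 = 162794.85000
D_3 = 194539.84575
D_4 = 232475.11567
D_5 = 277807.76323
Terminal value at year 5: TV = D_5×(1+g_2)/(r−g_2) = 281141.45639/0.127 = 2213712.25501
P_0 = D_1/(1+r)^1 + D_2/(1+r)^2 + D_3/(1+r)^3 + D_4/(1+r)^4 + D_5/(1+r)^5 + TV/(1+r)^5
    = 119604.91659 + 125485.40415 + 131655.01138 + 138127.95312 + 144919.14308 + 1154788.76222 = 1814581.19054

$1814581.19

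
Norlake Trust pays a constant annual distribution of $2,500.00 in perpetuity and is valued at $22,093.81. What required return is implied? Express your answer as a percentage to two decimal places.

11.32%

P = C/r ⇒ r = C/P = $2,500.00/$22,093.81 = 0.113154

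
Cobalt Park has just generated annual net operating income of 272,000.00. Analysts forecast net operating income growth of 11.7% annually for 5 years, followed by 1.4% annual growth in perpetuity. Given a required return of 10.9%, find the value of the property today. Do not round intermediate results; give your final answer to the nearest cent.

D_1 = 303824.00000
D_2 = 339371.40800
D_3 = 379077.86274
D_4 = 423429.97268
D_5 = 472971.27948
Terminal value at year 5: TV = D_5×(1+g_2)/(r−g_2) = 479592.87739/0.095 = 5048346.07781
P_0 = D_1/(1+r)^1 + D_2/(1+r)^2 + D_3/(1+r)^3 + D_4/(1+r)^4 + D_5/(1+r)^5 + TV/(1+r)^5
    = 273962.12804 + 275938.41030 + 277928.94888 + 279933.84662 + 281953.20710 + 3009479.49470 = 4399196.03564

4399196.04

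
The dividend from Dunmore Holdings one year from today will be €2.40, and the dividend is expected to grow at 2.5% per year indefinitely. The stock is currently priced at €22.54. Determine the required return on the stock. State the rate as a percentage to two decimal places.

13.15%

P = D₁/(r − g) ⇒ r = D₁/P + g = €2.4000/€22.54 + 0.025 = 0.106477 + 0.025 = 0.131477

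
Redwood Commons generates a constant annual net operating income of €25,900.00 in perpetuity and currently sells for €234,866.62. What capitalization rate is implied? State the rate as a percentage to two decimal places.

11.03%

P = C/r ⇒ r = C/P = €25,900.00/€234,866.62 = 0.110275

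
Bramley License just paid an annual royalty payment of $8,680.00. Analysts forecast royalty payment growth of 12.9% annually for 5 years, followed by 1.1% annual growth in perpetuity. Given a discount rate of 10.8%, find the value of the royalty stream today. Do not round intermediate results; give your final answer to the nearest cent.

$145304.32

D_1 = 9799.72000
D_2 = 11063.88388
D_3 = 12491.12490
D_4 = 14102.48001
D_5 = 15921.69993
Terminal value at year 5: TV = D_5×(1+g_2)/(r−g_2) = 16096.83863/0.097 = 165946.79004
P_0 = D_1/(1+r)^1 + D_2/(1+r)^2 + D_3/(1+r)^3 + D_4/(1+r)^4 + D_5/(1+r)^5 + TV/(1+r)^5
    = 8844.51264 + 9012.14329 + 9182.95106 + 9356.99616 + 9534.33995 + 99373.37826 = 145304.32135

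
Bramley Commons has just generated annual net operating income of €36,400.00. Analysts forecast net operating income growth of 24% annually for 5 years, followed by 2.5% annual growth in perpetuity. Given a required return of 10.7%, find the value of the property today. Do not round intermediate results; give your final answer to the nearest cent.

€1061483.70

D_1 = 45136.00000
D_2 = 55968.64000
D_3 = 69401.11360
D_4 = 86057.38086
D_5 = 106711.15227
Terminal value at year 5: TV = D_5×(1+g_2)/(r−g_2) = 109378.93108/0.082 = 1333889.40339
P_0 = D_1/(1+r)^1 + D_2/(1+r)^2 + D_3/(1+r)^3 + D_4/(1+r)^4 + D_5/(1+r)^5 + TV/(1+r)^5
    = 40773.26107 + 45671.94555 + 51159.18020 + 57305.67610 + 64190.63990 + 802382.99873 = 1061483.70155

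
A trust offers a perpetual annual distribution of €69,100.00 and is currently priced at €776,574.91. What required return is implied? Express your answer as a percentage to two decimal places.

P = C/r ⇒ r = C/P = €69,100.00/€776,574.91 = 0.088980

8.90%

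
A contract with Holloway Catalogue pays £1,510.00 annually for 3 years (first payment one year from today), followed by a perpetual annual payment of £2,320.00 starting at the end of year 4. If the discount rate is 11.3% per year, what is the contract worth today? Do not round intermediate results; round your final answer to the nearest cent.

£18561.85

PV of 3-year annuity: £1,510.00 × [1 − (1+0.113)^−3] / 0.113 = 3670.84067
Perpetuity value at year 3: £2,320.00 / 0.113 = 20530.97345
PV of perpetuity: 20530.97345 / (1+0.113)^3 = 14891.00634
Total PV = 3670.84067 + 14891.00634 = 18561.84700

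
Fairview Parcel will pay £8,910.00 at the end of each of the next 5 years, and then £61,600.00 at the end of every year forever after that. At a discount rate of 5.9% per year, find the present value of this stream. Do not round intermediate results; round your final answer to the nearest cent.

£821513.25

PV of 5-year annuity: £8,910.00 × [1 − (1+0.059)^−5] / 0.059 = 37634.48486
Perpetuity value at year 5: £61,600.00 / 0.059 = 1044067.79661
PV of perpetuity: 1044067.79661 / (1+0.059)^5 = 783878.76548
Total PV = 37634.48486 + 783878.76548 = 821513.25034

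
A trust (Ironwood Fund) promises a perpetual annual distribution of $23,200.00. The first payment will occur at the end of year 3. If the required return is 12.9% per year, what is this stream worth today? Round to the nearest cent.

Value at end of year 2: C / r = $23,200.00 / 0.129 = $179,844.9612
Discount to today: PV = $179,844.9612 / (1 + 0.129)^2 = $179,844.9612 / 1.274641 = $141,094.60

$141094.60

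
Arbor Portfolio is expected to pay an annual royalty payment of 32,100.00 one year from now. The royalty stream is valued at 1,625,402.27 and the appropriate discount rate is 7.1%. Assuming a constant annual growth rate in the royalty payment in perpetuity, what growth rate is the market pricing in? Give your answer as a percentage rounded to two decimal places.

P = D₁/(r−g) ⇒ g = r − D₁/P = 0.071 − 32,100.00/1,625,402.27 = 0.051251

5.13%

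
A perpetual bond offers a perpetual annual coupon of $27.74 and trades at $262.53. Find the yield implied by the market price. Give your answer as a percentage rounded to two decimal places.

P = C/r ⇒ r = C/P = $27.74/$262.53 = 0.105664

10.57%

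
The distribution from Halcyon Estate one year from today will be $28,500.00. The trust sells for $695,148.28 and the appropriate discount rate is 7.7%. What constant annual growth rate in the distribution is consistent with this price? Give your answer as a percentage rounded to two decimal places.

P = D₁/(r−g) ⇒ g = r − D₁/P = 0.077 − $28,500.00/$695,148.28 = 0.036002

3.60%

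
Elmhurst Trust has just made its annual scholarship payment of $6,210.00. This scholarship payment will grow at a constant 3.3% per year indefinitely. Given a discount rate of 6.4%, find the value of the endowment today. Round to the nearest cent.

D₁ = D₀ × (1 + g) = $6,210.00 × 1.033 = $6,414.9300
Growing perpetuity: P = D₁ / (r − g) = $6,414.9300 / (0.064 − 0.033) = $206,933.23

$206933.23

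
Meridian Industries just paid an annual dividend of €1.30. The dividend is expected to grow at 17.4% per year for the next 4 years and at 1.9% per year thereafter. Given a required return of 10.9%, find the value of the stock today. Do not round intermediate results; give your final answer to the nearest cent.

€24.49

D_1 = 1.52620
D_2 = 1.79176
D_3 = 2.10352
D_4 = 2.46954
Terminal value at year 4: TV = D_4×(1+g_2)/(r−g_2) = 2.51646/0.09 = 27.96066
P_0 = D_1/(1+r)^1 + D_2/(1+r)^2 + D_3/(1+r)^3 + D_4/(1+r)^4 + TV/(1+r)^4
    = 1.37619 + 1.45686 + 1.54224 + 1.63264 + 18.48508 = 24.49301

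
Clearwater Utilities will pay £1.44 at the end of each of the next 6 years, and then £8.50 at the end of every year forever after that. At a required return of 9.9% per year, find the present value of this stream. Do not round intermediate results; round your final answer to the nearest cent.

PV of 6-year annuity: £1.44 × [1 − (1+0.099)^−6] / 0.099 = 6.29000
Perpetuity value at year 6: £8.50 / 0.099 = 85.85859
PV of perpetuity: 85.85859 / (1+0.099)^6 = 48.73013
Total PV = 6.29000 + 48.73013 = 55.02013

£55.02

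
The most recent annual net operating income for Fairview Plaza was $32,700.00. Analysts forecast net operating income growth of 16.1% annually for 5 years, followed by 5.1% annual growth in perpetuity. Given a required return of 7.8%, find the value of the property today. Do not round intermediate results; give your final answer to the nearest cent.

$2049768.91

D_1 = 37964.70000
D_2 = 44077.01670
D_3 = 51173.41639
D_4 = 59412.33643
D_5 = 68977.72259
Terminal value at year 5: TV = D_5×(1+g_2)/(r−g_2) = 72495.58644/0.027 = 2685021.72016
P_0 = D_1/(1+r)^1 + D_2/(1+r)^2 + D_3/(1+r)^3 + D_4/(1+r)^4 + D_5/(1+r)^5 + TV/(1+r)^5
    = 35217.71800 + 37929.28627 + 40849.63020 + 43994.82436 + 47382.18097 + 1844395.26652 = 2049768.90630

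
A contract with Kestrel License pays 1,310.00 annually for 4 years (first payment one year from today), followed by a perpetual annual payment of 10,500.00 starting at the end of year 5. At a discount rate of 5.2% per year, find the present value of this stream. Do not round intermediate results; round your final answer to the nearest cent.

169486.62

PV of 4-year annuity: 1,310.00 × [1 − (1+0.052)^−4] / 0.052 = 4623.69537
Perpetuity value at year 4: 10,500.00 / 0.052 = 201923.07692
PV of perpetuity: 201923.07692 / (1+0.052)^4 = 164862.92323
Total PV = 4623.69537 + 164862.92323 = 169486.61859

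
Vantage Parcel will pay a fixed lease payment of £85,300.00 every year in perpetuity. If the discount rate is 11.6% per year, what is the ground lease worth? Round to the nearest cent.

Level perpetuity: PV = C / r = £85,300.00 / 0.116 = £735,344.83

£735344.83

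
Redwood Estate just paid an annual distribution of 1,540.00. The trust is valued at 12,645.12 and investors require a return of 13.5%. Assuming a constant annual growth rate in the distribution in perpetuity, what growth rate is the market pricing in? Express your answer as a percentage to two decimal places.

1.18%

P = D₀(1+g)/(r−g) ⇒ P(r−g) = D₀(1+g) ⇒ g(P+D₀) = P·r − D₀
g = (P·r − D₀)/(P + D₀) = (12,645.12×0.135 − 1,540.00) / (12,645.12 + 1,540.00) = 0.011779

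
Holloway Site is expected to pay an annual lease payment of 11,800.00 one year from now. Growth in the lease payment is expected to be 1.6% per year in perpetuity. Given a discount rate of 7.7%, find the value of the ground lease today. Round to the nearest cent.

193442.62

Growing perpetuity: P = D₁ / (r − g) = 11,800.0000 / (0.077 − 0.016) = 193,442.62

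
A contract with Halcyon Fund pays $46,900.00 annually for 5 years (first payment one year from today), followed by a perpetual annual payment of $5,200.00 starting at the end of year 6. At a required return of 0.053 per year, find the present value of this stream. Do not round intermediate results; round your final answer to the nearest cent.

$277164.95

PV of 5-year annuity: $46,900.00 × [1 − (1+0.053)^−5] / 0.053 = 201379.53722
Perpetuity value at year 5: $5,200.00 / 0.053 = 98113.20755
PV of perpetuity: 98113.20755 / (1+0.053)^5 = 75785.41238
Total PV = 201379.53722 + 75785.41238 = 277164.94960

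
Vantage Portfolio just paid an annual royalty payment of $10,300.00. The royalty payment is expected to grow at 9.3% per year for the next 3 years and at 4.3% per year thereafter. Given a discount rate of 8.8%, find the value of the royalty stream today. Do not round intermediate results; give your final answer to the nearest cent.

$273222.47

D_1 = 11257.90000
D_2 = 12304.88470
D_3 = 13449.23898
Terminal value at year 3: TV = D_3×(1+g_2)/(r−g_2) = 14027.55625/0.045 = 311723.47229
P_0 = D_1/(1+r)^1 + D_2/(1+r)^2 + D_3/(1+r)^3 + TV/(1+r)^3
    = 10347.33456 + 10394.88665 + 10442.65727 + 242037.58953 = 273222.46801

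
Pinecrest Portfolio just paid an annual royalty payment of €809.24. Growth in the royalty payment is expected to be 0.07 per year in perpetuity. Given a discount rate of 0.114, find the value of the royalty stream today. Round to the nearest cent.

€19679.25

D₁ = D₀ × (1 + g) = €809.24 × 1.07 = €865.8868
Growing perpetuity: P = D₁ / (r − g) = €865.8868 / (0.114 − 0.07) = €19,679.25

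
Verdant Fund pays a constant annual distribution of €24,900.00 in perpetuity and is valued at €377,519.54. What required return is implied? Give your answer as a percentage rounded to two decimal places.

P = C/r ⇒ r = C/P = €24,900.00/€377,519.54 = 0.065957

6.60%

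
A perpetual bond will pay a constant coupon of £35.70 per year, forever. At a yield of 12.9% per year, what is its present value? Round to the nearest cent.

£276.74

Level perpetuity: PV = C / r = £35.70 / 0.129 = £276.74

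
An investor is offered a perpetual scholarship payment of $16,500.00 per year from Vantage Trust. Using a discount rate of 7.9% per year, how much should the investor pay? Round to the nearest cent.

Level perpetuity: PV = C / r = $16,500.00 / 0.079 = $208,860.76

$208860.76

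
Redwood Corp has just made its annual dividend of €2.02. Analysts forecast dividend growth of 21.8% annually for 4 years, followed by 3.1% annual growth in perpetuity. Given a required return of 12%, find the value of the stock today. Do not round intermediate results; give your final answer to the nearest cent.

€42.74

D_1 = 2.46036
D_2 = 2.99672
D_3 = 3.65000
D_4 = 4.44570
Terminal value at year 4: TV = D_4×(1+g_2)/(r−g_2) = 4.58352/0.089 = 51.50023
P_0 = D_1/(1+r)^1 + D_2/(1+r)^2 + D_3/(1+r)^3 + D_4/(1+r)^4 + TV/(1+r)^4
    = 2.19675 + 2.38897 + 2.59800 + 2.82533 + 32.72933 = 42.73837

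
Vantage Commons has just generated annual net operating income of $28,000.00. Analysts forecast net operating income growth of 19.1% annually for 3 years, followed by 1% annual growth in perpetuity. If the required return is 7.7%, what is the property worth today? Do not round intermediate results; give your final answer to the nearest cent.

$673882.38

D_1 = 33348.00000
D_2 = 39717.46800
D_3 = 47303.50439
Terminal value at year 3: TV = D_3×(1+g_2)/(r−g_2) = 47776.53943/0.067 = 713082.67809
P_0 = D_1/(1+r)^1 + D_2/(1+r)^2 + D_3/(1+r)^3 + TV/(1+r)^3
    = 30963.78830 + 34241.29235 + 37865.71884 + 570811.58257 = 673882.38207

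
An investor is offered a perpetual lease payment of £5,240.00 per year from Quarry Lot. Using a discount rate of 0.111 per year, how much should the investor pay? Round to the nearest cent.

Level perpetuity: PV = C / r = £5,240.00 / 0.111 = £47,207.21

£47207.21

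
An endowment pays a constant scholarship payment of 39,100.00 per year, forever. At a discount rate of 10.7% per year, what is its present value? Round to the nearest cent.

Level perpetuity: PV = C / r = 39,100.00 / 0.107 = 365,420.56

365420.56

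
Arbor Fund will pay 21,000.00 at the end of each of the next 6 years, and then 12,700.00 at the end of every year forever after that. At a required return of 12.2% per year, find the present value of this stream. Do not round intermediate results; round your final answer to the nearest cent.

PV of 6-year annuity: 21,000.00 × [1 − (1+0.122)^−6] / 0.122 = 85852.69989
Perpetuity value at year 6: 12,700.00 / 0.122 = 104098.36066
PV of perpetuity: 104098.36066 / (1+0.122)^6 = 52177.91834
Total PV = 85852.69989 + 52177.91834 = 138030.61823

138030.62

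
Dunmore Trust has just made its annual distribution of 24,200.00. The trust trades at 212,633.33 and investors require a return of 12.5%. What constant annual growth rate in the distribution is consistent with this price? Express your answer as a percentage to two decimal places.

P = D₀(1+g)/(r−g) ⇒ P(r−g) = D₀(1+g) ⇒ g(P+D₀) = P·r − D₀
g = (P·r − D₀)/(P + D₀) = (212,633.33×0.125 − 24,200.00) / (212,633.33 + 24,200.00) = 0.010046

1.00%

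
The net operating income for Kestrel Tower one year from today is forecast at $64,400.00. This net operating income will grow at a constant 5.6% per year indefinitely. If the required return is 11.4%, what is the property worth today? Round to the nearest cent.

$1110344.83

Growing perpetuity: P = D₁ / (r − g) = $64,400.0000 / (0.114 − 0.056) = $1,110,344.83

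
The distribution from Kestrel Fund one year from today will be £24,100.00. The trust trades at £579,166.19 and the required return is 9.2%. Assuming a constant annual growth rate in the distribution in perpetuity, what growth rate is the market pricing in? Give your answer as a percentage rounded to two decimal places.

5.04%

P = D₁/(r−g) ⇒ g = r − D₁/P = 0.092 − £24,100.00/£579,166.19 = 0.050388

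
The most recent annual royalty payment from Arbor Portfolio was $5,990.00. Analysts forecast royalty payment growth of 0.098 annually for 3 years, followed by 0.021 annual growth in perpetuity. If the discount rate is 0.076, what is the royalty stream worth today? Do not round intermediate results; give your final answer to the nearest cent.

D_1 = 6577.02000
D_2 = 7221.56796
D_3 = 7929.28162
Terminal value at year 3: TV = D_3×(1+g_2)/(r−g_2) = 8095.79653/0.055 = 147196.30062
P_0 = D_1/(1+r)^1 + D_2/(1+r)^2 + D_3/(1+r)^3 + TV/(1+r)^3
    = 6112.47212 + 6237.44831 + 6364.97979 + 118157.17021 = 136872.07043

$136872.07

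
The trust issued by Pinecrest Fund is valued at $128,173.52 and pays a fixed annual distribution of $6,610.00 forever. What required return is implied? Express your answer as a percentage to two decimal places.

P = C/r ⇒ r = C/P = $6,610.00/$128,173.52 = 0.051571

5.16%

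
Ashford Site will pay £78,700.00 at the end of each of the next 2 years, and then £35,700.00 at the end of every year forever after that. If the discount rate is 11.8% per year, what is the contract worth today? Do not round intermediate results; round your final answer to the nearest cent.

£375406.00

PV of 2-year annuity: £78,700.00 × [1 − (1+0.118)^−2] / 0.118 = 133357.38813
Perpetuity value at year 2: £35,700.00 / 0.118 = 302542.37288
PV of perpetuity: 302542.37288 / (1+0.118)^2 = 242048.61486
Total PV = 133357.38813 + 242048.61486 = 375406.00299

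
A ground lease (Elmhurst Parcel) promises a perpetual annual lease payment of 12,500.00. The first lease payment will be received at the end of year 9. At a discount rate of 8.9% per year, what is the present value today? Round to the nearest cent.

71006.31

Value at end of year 8: C / r = 12,500.00 / 0.089 = 140,449.4382
Discount to today: PV = 140,449.4382 / (1 + 0.089)^8 = 140,449.4382 / 1.977985 = 71,006.31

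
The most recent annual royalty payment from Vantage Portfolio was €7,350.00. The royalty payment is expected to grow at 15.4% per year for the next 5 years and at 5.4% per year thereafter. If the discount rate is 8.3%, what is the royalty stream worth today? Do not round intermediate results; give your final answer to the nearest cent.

D_1 = 8481.90000
D_2 = 9788.11260
D_3 = 11295.48194
D_4 = 13034.98616
D_5 = 15042.37403
Terminal value at year 5: TV = D_5×(1+g_2)/(r−g_2) = 15854.66223/0.029 = 546712.49053
P_0 = D_1/(1+r)^1 + D_2/(1+r)^2 + D_3/(1+r)^3 + D_4/(1+r)^4 + D_5/(1+r)^5 + TV/(1+r)^5
    = 7831.85596 + 8345.30173 + 8892.40831 + 9475.38244 + 10096.57557 + 366958.29819 = 411599.82219

€411599.82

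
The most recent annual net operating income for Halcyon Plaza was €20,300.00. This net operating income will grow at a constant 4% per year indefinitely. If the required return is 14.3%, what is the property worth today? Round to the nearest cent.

€204970.87

D₁ = D₀ × (1 + g) = €20,300.00 × 1.04 = €21,112.0000
Growing perpetuity: P = D₁ / (r − g) = €21,112.0000 / (0.143 − 0.04) = €204,970.87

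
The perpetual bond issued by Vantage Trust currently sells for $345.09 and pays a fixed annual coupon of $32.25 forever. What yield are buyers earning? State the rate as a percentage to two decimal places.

9.35%

P = C/r ⇒ r = C/P = $32.25/$345.09 = 0.093454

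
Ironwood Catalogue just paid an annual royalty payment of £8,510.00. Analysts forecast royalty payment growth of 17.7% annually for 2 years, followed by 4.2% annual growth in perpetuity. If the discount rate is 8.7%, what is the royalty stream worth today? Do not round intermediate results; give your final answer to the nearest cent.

£250227.58

D_1 = 10016.27000
D_2 = 11789.14979
Terminal value at year 2: TV = D_2×(1+g_2)/(r−g_2) = 12284.29408/0.045 = 272984.31292
P_0 = D_1/(1+r)^1 + D_2/(1+r)^2 + TV/(1+r)^2
    = 9214.59982 + 9977.53816 + 231035.43925 = 250227.57723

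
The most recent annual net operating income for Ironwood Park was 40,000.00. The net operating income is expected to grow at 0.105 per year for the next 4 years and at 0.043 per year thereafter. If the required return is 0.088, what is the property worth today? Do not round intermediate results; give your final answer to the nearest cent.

1152776.25

D_1 = 44200.00000
D_2 = 48841.00000
D_3 = 53969.30500
D_4 = 59636.08203
Terminal value at year 4: TV = D_4×(1+g_2)/(r−g_2) = 62200.43355/0.045 = 1382231.85671
P_0 = D_1/(1+r)^1 + D_2/(1+r)^2 + D_3/(1+r)^3 + D_4/(1+r)^4 + TV/(1+r)^4
    = 40625.00000 + 41259.76562 + 41904.44946 + 42559.20649 + 986427.83033 = 1152776.25190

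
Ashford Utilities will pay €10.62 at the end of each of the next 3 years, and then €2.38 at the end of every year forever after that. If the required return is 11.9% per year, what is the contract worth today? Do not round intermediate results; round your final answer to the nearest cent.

PV of 3-year annuity: €10.62 × [1 − (1+0.119)^−3] / 0.119 = 25.55134
Perpetuity value at year 3: €2.38 / 0.119 = 20.00000
PV of perpetuity: 20.00000 / (1+0.119)^3 = 14.27380
Total PV = 25.55134 + 14.27380 = 39.82515

€39.83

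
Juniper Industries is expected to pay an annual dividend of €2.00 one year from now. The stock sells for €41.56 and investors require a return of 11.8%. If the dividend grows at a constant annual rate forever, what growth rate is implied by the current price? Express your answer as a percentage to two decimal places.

P = D₁/(r−g) ⇒ g = r − D₁/P = 0.118 − €2.00/€41.56 = 0.069877

6.99%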